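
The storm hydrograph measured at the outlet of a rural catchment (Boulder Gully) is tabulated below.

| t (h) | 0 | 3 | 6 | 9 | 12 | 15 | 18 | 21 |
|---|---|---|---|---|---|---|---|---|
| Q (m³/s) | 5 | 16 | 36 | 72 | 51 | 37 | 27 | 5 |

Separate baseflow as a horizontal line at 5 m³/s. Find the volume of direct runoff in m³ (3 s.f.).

Direct-runoff ordinates (Q − Q_b): 0.0, 11.0, 31.0, 67.0, 46.0, 32.0, 22.0, 0.0 m³/s.
ΣQ_DR = 209.0 m³/s.
With Δt = 3 h = 10800 s, V = ΣQ_DR · Δt = 209.0 × 10800 = 2.26 × 10^6 m³.

V ≈ 2.26 × 10^6 m³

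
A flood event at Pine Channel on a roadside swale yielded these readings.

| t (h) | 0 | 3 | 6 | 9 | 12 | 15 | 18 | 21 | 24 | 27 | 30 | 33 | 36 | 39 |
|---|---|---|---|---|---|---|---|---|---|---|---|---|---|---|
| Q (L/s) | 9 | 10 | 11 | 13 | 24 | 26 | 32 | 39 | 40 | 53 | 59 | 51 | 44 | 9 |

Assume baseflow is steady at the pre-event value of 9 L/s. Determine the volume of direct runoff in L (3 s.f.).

Direct-runoff ordinates (Q − Q_b): 0.0, 1.0, 2.0, 4.0, 15.0, 17.0, 23.0, 30.0, 31.0, 44.0, 50.0, 42.0, 35.0, 0.0 L/s.
ΣQ_DR = 294.0 L/s.
With Δt = 3 h = 10800 s, V = ΣQ_DR · Δt = 294.0 × 10800 = 3.18 × 10^6 L.

V ≈ 3.18 × 10^6 L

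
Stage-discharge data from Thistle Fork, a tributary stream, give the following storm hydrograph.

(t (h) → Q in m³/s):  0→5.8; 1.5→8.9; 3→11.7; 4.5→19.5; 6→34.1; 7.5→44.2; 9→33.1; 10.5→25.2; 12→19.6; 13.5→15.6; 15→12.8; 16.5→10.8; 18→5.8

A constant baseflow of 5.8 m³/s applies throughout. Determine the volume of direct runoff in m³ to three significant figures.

V ≈ 9.27 × 10^5 m³

Direct-runoff ordinates (Q − Q_b): 0.0, 3.1, 5.9, 13.7, 28.3, 38.4, 27.3, 19.4, 13.8, 9.8, 7.0, 5.0, 0.0 m³/s.
ΣQ_DR = 171.7 m³/s.
With Δt = 1.5 h = 5400 s, V = ΣQ_DR · Δt = 171.7 × 5400 = 9.27 × 10^5 m³.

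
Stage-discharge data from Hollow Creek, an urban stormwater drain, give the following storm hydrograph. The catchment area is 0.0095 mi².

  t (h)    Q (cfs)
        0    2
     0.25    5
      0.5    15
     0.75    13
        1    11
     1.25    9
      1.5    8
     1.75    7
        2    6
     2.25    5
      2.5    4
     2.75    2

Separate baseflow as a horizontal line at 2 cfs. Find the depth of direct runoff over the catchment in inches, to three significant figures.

Direct runoff: 0.0, 3.0, 13.0, 11.0, 9.0, 7.0, 6.0, 5.0, 4.0, 3.0, 2.0, 0.0 cfs; ΣQ_DR = 63.00 cfs.
V = ΣQ_DR · Δt = 63.00 × 900 s = 56700 ft³.
Over A = 0.0095 mi², depth = V / A = 2.57 in.

d ≈ 2.57 in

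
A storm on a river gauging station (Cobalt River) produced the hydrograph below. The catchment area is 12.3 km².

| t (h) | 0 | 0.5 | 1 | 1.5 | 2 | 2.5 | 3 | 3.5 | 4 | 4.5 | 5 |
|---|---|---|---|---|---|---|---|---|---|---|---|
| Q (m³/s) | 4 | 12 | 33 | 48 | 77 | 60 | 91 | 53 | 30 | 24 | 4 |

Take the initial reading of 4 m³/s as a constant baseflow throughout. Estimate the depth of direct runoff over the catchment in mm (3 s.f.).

Direct runoff: 0.0, 8.0, 29.0, 44.0, 73.0, 56.0, 87.0, 49.0, 26.0, 20.0, 0.0 m³/s; ΣQ_DR = 392.0 m³/s.
V = ΣQ_DR · Δt = 392.0 × 1800 s = 7.056 × 10^5 m³.
Over A = 12.3 km², depth = V / A = 57.4 mm.

d ≈ 57.4 mm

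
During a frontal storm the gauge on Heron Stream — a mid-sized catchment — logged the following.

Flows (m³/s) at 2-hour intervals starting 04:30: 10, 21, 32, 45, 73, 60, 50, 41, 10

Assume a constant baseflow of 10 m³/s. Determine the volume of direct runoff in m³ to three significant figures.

V ≈ 1.81 × 10^6 m³

Direct-runoff ordinates (Q − Q_b): 0.0, 11.0, 22.0, 35.0, 63.0, 50.0, 40.0, 31.0, 0.0 m³/s.
ΣQ_DR = 252.0 m³/s.
With Δt = 2 h = 7200 s, V = ΣQ_DR · Δt = 252.0 × 7200 = 1.81 × 10^6 m³.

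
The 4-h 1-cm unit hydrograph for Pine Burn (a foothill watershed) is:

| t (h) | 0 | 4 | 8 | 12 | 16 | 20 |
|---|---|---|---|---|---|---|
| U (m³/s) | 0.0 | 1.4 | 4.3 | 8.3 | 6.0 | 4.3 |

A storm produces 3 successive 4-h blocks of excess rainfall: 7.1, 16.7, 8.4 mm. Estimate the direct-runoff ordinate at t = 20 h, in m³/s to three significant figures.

By discrete convolution, Q_j = Σ (P_i / 10 mm) · U_{j−i}.
At t = 20 h (j=5): Q = (7.1/10)·4.3 + (16.7/10)·6.0 + (8.4/10)·8.3 = 20.0 m³/s.

Q ≈ 20.0 m³/s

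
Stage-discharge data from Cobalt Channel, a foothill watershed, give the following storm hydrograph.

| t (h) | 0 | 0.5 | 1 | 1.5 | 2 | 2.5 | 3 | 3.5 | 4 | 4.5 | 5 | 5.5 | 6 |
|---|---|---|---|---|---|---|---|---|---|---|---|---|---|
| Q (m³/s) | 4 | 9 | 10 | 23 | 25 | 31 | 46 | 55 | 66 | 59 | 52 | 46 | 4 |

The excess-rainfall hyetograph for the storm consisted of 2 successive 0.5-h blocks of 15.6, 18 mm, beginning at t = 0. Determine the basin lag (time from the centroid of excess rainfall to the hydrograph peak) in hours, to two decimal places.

t_L ≈ 3.48 h

Centroid of excess rainfall: t_c = Σ P_i·t̄_i / ΣP_i = 0.5179 h (block centres at 0.25, 0.75 h).
Hydrograph peak occurs at t = 4 h, so basin lag t_L = 4 − 0.5179 = 3.48 h.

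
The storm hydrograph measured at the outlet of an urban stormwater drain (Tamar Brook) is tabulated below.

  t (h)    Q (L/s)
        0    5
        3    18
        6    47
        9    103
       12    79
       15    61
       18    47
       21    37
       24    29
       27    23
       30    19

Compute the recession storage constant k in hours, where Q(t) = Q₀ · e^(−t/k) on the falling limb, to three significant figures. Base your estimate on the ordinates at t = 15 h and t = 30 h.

k ≈ 12.9 h

On the falling limb, Q drops from 61 to 19 L/s between t = 15 h and t = 30 h (Δt = 15 h).
k = −Δt / ln(Q₂/Q₁) = −15 / ln(19/61) = 12.9 h.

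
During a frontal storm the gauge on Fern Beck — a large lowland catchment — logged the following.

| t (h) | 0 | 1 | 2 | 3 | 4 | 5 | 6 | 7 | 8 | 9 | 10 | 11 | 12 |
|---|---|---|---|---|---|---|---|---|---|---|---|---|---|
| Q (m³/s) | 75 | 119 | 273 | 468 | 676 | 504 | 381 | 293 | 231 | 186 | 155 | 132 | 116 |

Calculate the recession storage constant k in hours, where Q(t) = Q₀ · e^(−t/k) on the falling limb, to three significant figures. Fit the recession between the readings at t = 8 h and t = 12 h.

On the falling limb, Q drops from 231 to 116 m³/s between t = 8 h and t = 12 h (Δt = 4 h).
k = −Δt / ln(Q₂/Q₁) = −4 / ln(116/231) = 5.81 h.

k ≈ 5.81 h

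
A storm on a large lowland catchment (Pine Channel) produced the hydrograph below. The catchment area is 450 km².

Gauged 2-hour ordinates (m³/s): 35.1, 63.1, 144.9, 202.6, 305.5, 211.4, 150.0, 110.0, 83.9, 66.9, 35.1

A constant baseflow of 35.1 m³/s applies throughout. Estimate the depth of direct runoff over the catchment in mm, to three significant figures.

d ≈ 16.4 mm

Direct runoff: 0.0, 28.0, 109.8, 167.5, 270.4, 176.3, 114.9, 74.9, 48.8, 31.8, 0.0 m³/s; ΣQ_DR = 1022 m³/s.
V = ΣQ_DR · Δt = 1022 × 7200 s = 7.361 × 10^6 m³.
Over A = 450 km², depth = V / A = 16.4 mm.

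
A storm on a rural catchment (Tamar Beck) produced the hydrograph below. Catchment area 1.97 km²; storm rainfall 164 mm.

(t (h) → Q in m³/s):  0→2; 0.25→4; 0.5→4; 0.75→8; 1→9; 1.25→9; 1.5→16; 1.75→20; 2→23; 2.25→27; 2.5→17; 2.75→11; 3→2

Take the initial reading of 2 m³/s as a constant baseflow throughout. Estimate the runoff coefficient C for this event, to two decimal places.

ΣQ_DR = 126.0 m³/s; V = ΣQ_DR·Δt = 1.134 × 10^5 m³.
Runoff depth d = V / A = 57.56 mm.
C = d / P = 57.56 / 164 = 0.35.

C ≈ 0.35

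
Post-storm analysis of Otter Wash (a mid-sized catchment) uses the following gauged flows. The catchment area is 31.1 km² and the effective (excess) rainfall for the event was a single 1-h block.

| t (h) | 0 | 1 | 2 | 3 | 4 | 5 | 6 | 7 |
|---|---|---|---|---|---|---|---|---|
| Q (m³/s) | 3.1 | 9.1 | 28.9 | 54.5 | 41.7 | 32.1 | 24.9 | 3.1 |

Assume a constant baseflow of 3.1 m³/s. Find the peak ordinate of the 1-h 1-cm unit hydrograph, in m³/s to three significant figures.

U_p ≈ 25.7 m³/s

Direct runoff: 0.0, 6.0, 25.8, 51.4, 38.6, 29.0, 21.8, 0.0 m³/s; ΣQ_DR = 172.6 m³/s, peak = 51.4 m³/s.
Runoff depth d = ΣQ_DR·Δt / A = 172.6 × 3600 / (31.1 km²) = 19.98 mm.
The 1-cm UH is the DRH scaled by (10 mm)/d, so U_p = 51.4 × 10/19.98 = 25.7 m³/s.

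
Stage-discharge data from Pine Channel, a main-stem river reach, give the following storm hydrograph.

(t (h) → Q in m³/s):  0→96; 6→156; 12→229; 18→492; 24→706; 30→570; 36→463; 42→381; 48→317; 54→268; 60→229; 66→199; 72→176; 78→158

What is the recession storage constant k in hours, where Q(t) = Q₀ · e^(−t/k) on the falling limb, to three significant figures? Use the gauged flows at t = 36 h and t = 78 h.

On the falling limb, Q drops from 463 to 158 m³/s between t = 36 h and t = 78 h (Δt = 42 h).
k = −Δt / ln(Q₂/Q₁) = −42 / ln(158/463) = 39.1 h.

k ≈ 39.1 h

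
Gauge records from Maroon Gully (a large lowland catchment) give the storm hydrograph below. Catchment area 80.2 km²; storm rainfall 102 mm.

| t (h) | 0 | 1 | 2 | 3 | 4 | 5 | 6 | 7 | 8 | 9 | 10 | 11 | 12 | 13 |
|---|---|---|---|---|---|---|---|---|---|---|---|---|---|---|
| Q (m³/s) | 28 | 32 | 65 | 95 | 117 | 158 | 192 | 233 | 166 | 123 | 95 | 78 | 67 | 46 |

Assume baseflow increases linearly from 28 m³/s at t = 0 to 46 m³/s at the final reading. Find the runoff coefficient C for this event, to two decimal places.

ΣQ_DR = 977.0 m³/s; V = ΣQ_DR·Δt = 3.517 × 10^6 m³.
Runoff depth d = V / A = 43.86 mm.
C = d / P = 43.86 / 102 = 0.43.

C ≈ 0.43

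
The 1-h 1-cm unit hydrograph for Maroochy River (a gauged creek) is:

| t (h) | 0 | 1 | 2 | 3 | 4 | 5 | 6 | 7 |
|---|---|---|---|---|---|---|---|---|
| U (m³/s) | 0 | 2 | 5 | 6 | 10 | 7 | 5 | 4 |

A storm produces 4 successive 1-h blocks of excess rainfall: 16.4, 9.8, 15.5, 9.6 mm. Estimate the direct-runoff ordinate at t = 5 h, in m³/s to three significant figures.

By discrete convolution, Q_j = Σ (P_i / 10 mm) · U_{j−i}.
At t = 5 h (j=5): Q = (16.4/10)·7 + (9.8/10)·10 + (15.5/10)·6 + (9.6/10)·5 = 35.4 m³/s.

Q ≈ 35.4 m³/s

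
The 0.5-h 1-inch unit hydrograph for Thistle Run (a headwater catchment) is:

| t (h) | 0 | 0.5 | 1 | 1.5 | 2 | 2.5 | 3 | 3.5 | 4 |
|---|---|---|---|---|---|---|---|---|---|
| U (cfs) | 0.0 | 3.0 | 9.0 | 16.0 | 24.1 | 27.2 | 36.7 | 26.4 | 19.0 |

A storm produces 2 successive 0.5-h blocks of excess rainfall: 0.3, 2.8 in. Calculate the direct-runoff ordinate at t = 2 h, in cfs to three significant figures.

Q ≈ 52.0 cfs

By discrete convolution, Q_j = Σ (P_i / 1 in) · U_{j−i}.
At t = 2 h (j=4): Q = (0.3/1)·24.1 + (2.8/1)·16.0 = 52.0 cfs.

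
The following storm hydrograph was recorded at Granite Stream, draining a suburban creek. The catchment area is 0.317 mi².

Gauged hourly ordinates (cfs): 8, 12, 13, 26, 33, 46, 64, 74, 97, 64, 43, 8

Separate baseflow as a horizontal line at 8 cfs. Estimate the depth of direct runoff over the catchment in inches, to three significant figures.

d ≈ 1.92 in

Direct runoff: 0.0, 4.0, 5.0, 18.0, 25.0, 38.0, 56.0, 66.0, 89.0, 56.0, 35.0, 0.0 cfs; ΣQ_DR = 392.0 cfs.
V = ΣQ_DR · Δt = 392.0 × 3600 s = 1.411 × 10^6 ft³.
Over A = 0.317 mi², depth = V / A = 1.92 in.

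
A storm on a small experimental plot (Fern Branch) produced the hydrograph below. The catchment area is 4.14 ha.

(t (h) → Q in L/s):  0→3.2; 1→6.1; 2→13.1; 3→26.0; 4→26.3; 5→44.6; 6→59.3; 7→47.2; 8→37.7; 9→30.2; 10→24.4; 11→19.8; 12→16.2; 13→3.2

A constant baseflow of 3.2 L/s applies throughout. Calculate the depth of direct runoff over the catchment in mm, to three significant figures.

Direct runoff: 0.0, 2.9, 9.9, 22.8, 23.1, 41.4, 56.1, 44.0, 34.5, 27.0, 21.2, 16.6, 13.0, 0.0 L/s; ΣQ_DR = 312.5 L/s.
V = ΣQ_DR · Δt = 312.5 × 3600 s = 1.125 × 10^6 L.
Over A = 4.14 ha, depth = V / A = 27.2 mm.

d ≈ 27.2 mm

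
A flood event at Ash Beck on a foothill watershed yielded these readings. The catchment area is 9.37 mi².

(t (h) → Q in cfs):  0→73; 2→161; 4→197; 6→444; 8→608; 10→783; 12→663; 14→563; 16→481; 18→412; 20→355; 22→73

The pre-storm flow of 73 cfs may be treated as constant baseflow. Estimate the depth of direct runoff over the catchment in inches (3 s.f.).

d ≈ 1.30 in

Direct runoff: 0.0, 88.0, 124.0, 371.0, 535.0, 710.0, 590.0, 490.0, 408.0, 339.0, 282.0, 0.0 cfs; ΣQ_DR = 3937 cfs.
V = ΣQ_DR · Δt = 3937 × 7200 s = 2.835 × 10^7 ft³.
Over A = 9.37 mi², depth = V / A = 1.30 in.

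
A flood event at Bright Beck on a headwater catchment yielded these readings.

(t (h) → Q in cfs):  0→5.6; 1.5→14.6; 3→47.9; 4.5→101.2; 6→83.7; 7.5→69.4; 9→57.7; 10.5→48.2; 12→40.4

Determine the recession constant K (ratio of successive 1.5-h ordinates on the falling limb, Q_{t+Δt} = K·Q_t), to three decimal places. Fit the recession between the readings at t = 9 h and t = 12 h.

K ≈ 0.837

Using the recession-limb readings at t = 9 h and t = 12 h: Q falls from 57.7 to 40.4 cfs over 2 intervals.
K = (Q₂/Q₁)^(1/2) = (40.4/57.7)^(1/2) = 0.837.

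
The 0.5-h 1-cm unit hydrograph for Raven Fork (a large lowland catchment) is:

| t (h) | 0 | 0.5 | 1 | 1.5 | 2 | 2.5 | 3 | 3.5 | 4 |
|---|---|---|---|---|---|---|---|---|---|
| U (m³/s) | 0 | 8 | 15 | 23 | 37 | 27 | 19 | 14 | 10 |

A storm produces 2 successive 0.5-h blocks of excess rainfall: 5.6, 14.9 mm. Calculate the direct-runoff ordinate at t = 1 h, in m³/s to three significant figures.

Q ≈ 20.3 m³/s

By discrete convolution, Q_j = Σ (P_i / 10 mm) · U_{j−i}.
At t = 1 h (j=2): Q = (5.6/10)·15 + (14.9/10)·8 = 20.3 m³/s.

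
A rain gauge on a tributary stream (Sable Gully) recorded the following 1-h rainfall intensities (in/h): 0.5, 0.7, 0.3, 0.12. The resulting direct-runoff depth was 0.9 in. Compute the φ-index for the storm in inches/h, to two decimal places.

φ ≈ 0.20 in/h

Only the 3 blocks with intensity above φ contribute runoff: 0.5, 0.7, 0.3 in/h.
Σ(I−φ)·Δt = d  ⇒  (0.5+0.7+0.3 − 3φ)·1 = 0.9
φ = (1.500 − 0.9/1) / 3 = 0.20 in/h.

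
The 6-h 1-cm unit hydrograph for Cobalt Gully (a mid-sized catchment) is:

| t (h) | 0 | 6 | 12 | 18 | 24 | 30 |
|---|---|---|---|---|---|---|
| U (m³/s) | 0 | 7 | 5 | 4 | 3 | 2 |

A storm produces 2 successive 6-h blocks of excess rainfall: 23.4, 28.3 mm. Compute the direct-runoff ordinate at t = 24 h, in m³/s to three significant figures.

Q ≈ 18.3 m³/s

By discrete convolution, Q_j = Σ (P_i / 10 mm) · U_{j−i}.
At t = 24 h (j=4): Q = (23.4/10)·3 + (28.3/10)·4 = 18.3 m³/s.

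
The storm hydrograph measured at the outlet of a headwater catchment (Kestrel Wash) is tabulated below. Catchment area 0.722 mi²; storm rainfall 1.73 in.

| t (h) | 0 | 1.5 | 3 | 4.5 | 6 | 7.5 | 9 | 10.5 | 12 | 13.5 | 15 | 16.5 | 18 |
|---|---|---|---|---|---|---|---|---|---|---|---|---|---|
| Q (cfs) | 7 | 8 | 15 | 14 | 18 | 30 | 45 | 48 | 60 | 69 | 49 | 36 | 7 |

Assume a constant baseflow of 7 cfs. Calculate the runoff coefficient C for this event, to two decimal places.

C ≈ 0.59

ΣQ_DR = 315.0 cfs; V = ΣQ_DR·Δt = 1.701 × 10^6 ft³.
Runoff depth d = V / A = 1.014 in.
C = d / P = 1.014 / 1.73 = 0.59.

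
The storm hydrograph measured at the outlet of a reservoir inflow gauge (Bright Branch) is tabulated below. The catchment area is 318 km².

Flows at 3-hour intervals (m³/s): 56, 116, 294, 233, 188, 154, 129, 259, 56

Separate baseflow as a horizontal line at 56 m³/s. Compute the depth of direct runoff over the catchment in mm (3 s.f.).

d ≈ 33.3 mm

Direct runoff: 0.0, 60.0, 238.0, 177.0, 132.0, 98.0, 73.0, 203.0, 0.0 m³/s; ΣQ_DR = 981.0 m³/s.
V = ΣQ_DR · Δt = 981.0 × 10800 s = 1.059 × 10^7 m³.
Over A = 318 km², depth = V / A = 33.3 mm.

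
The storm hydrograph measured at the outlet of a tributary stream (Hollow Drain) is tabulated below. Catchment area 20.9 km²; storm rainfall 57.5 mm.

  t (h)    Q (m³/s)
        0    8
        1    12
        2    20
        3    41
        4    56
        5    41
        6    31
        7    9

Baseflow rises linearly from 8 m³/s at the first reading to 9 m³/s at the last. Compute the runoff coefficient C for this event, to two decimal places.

ΣQ_DR = 150.0 m³/s; V = ΣQ_DR·Δt = 5.400 × 10^5 m³.
Runoff depth d = V / A = 25.84 mm.
C = d / P = 25.84 / 57.5 = 0.45.

C ≈ 0.45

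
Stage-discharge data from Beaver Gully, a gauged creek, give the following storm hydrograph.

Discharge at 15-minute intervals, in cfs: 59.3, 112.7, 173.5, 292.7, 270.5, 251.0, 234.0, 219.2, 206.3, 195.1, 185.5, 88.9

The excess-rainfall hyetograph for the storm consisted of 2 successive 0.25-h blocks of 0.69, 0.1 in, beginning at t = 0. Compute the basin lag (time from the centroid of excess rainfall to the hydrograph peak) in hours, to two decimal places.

Centroid of excess rainfall: t_c = Σ P_i·t̄_i / ΣP_i = 0.1566 h (block centres at 0.125, 0.375 h).
Hydrograph peak occurs at t = 0.75 h, so basin lag t_L = 0.75 − 0.1566 = 0.59 h.

t_L ≈ 0.59 h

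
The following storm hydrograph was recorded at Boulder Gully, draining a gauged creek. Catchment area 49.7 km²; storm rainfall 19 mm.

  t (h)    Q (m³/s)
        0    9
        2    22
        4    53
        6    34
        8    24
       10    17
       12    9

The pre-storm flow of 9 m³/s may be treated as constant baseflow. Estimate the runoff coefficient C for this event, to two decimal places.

C ≈ 0.80

ΣQ_DR = 105.0 m³/s; V = ΣQ_DR·Δt = 7.560 × 10^5 m³.
Runoff depth d = V / A = 15.21 mm.
C = d / P = 15.21 / 19 = 0.80.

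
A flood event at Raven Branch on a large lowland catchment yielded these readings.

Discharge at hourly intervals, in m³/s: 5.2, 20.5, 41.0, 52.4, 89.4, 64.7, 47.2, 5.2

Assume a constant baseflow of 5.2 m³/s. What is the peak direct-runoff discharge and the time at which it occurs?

Subtracting baseflow gives direct-runoff ordinates: 0.0, 15.3, 35.8, 47.2, 84.2, 59.5, 42.0, 0.0 m³/s.
The maximum is 84.2 m³/s, occurring at the reading for t = 4 h.

Q_p = 84.2 m³/s at t = 4 h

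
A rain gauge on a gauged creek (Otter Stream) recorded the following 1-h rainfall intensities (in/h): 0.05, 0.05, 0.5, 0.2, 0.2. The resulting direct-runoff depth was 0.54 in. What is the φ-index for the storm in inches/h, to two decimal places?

φ ≈ 0.12 in/h

Only the 3 blocks with intensity above φ contribute runoff: 0.5, 0.2, 0.2 in/h.
Σ(I−φ)·Δt = d  ⇒  (0.5+0.2+0.2 − 3φ)·1 = 0.54
φ = (0.9000 − 0.54/1) / 3 = 0.12 in/h.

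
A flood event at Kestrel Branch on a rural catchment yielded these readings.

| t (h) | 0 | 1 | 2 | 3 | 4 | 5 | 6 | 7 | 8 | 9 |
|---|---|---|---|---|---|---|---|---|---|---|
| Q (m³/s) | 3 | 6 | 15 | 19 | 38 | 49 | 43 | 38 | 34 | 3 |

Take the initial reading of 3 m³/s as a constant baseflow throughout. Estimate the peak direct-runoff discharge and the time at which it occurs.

Subtracting baseflow gives direct-runoff ordinates: 0.0, 3.0, 12.0, 16.0, 35.0, 46.0, 40.0, 35.0, 31.0, 0.0 m³/s.
The maximum is 46.0 m³/s, occurring at the reading for t = 5 h.

Q_p = 46.0 m³/s at t = 5 h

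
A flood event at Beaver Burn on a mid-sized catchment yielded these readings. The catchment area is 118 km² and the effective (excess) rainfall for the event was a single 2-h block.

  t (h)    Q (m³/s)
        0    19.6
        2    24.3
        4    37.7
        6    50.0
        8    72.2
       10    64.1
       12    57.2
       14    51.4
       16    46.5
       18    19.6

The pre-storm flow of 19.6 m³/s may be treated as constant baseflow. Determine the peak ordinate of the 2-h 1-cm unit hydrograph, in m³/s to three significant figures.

U_p ≈ 35.0 m³/s

Direct runoff: 0.0, 4.7, 18.1, 30.4, 52.6, 44.5, 37.6, 31.8, 26.9, 0.0 m³/s; ΣQ_DR = 246.6 m³/s, peak = 52.6 m³/s.
Runoff depth d = ΣQ_DR·Δt / A = 246.6 × 7200 / (118 km²) = 15.05 mm.
The 1-cm UH is the DRH scaled by (10 mm)/d, so U_p = 52.6 × 10/15.05 = 35.0 m³/s.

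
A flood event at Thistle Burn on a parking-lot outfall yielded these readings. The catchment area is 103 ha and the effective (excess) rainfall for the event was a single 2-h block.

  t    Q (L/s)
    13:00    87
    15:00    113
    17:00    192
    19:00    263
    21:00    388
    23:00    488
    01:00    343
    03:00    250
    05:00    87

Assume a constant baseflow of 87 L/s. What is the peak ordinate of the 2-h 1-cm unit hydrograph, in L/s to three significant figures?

Direct runoff: 0.0, 26.0, 105.0, 176.0, 301.0, 401.0, 256.0, 163.0, 0.0 L/s; ΣQ_DR = 1428 L/s, peak = 401.0 L/s.
Runoff depth d = ΣQ_DR·Δt / A = 1428 × 7200 / (103 ha) = 9.982 mm.
The 1-cm UH is the DRH scaled by (10 mm)/d, so U_p = 401.0 × 10/9.982 = 402 L/s.

U_p ≈ 402 L/s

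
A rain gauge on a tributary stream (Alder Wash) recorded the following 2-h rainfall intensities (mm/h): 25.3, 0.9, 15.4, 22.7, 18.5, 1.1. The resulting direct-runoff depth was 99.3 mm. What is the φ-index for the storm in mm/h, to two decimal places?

φ ≈ 8.06 mm/h

Only the 4 blocks with intensity above φ contribute runoff: 25.3, 15.4, 22.7, 18.5 mm/h.
Σ(I−φ)·Δt = d  ⇒  (25.3+15.4+22.7+18.5 − 4φ)·2 = 99.3
φ = (81.90 − 99.3/2) / 4 = 8.06 mm/h.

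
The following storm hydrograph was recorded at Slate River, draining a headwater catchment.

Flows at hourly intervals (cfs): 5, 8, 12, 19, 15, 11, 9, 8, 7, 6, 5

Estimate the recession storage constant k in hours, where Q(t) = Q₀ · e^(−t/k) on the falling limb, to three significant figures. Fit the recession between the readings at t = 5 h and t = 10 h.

k ≈ 6.34 h

On the falling limb, Q drops from 11 to 5 cfs between t = 5 h and t = 10 h (Δt = 5 h).
k = −Δt / ln(Q₂/Q₁) = −5 / ln(5/11) = 6.34 h.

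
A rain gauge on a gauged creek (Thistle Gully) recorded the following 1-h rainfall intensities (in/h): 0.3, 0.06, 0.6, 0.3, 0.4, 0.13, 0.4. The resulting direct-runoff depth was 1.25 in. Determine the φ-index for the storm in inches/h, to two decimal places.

Only the 5 blocks with intensity above φ contribute runoff: 0.3, 0.6, 0.3, 0.4, 0.4 in/h.
Σ(I−φ)·Δt = d  ⇒  (0.3+0.6+0.3+0.4+0.4 − 5φ)·1 = 1.25
φ = (2.000 − 1.25/1) / 5 = 0.15 in/h.

φ ≈ 0.15 in/h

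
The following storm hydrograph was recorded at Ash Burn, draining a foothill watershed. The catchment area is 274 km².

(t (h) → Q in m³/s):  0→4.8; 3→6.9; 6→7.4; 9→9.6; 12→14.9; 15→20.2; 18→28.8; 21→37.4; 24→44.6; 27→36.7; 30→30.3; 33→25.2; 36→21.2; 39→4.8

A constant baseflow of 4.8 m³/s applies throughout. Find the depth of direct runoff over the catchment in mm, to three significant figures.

Direct runoff: 0.0, 2.1, 2.6, 4.8, 10.1, 15.4, 24.0, 32.6, 39.8, 31.9, 25.5, 20.4, 16.4, 0.0 m³/s; ΣQ_DR = 225.6 m³/s.
V = ΣQ_DR · Δt = 225.6 × 10800 s = 2.436 × 10^6 m³.
Over A = 274 km², depth = V / A = 8.89 mm.

d ≈ 8.89 mm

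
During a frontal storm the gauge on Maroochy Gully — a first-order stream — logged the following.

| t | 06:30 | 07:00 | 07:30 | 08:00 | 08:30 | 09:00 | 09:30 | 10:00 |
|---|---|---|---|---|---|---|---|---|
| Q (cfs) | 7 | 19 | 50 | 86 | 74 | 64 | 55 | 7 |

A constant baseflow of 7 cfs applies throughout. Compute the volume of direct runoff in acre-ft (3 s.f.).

Direct-runoff ordinates (Q − Q_b): 0.0, 12.0, 43.0, 79.0, 67.0, 57.0, 48.0, 0.0 cfs.
ΣQ_DR = 306.0 cfs.
With Δt = 0.5 h = 1800 s, V = ΣQ_DR · Δt = 306.0 × 1800 = 5.51 × 10^5 ft³ = 12.6 acre-ft.

V ≈ 12.6 acre-ft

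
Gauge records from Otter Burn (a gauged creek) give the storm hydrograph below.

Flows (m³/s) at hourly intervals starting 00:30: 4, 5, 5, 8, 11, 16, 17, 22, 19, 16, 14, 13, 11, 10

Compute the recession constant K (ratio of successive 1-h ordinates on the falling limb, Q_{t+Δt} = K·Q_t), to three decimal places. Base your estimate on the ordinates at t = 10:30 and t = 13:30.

K ≈ 0.894

Using the recession-limb readings at t = 10:30 and t = 13:30: Q falls from 14 to 10 m³/s over 3 intervals.
K = (Q₂/Q₁)^(1/3) = (10/14)^(1/3) = 0.894.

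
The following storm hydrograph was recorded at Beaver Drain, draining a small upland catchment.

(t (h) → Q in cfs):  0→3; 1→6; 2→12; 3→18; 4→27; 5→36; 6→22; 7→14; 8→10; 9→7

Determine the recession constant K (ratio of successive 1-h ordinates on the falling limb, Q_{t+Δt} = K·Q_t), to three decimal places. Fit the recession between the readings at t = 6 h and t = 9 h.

K ≈ 0.683

Using the recession-limb readings at t = 6 h and t = 9 h: Q falls from 22 to 7 cfs over 3 intervals.
K = (Q₂/Q₁)^(1/3) = (7/22)^(1/3) = 0.683.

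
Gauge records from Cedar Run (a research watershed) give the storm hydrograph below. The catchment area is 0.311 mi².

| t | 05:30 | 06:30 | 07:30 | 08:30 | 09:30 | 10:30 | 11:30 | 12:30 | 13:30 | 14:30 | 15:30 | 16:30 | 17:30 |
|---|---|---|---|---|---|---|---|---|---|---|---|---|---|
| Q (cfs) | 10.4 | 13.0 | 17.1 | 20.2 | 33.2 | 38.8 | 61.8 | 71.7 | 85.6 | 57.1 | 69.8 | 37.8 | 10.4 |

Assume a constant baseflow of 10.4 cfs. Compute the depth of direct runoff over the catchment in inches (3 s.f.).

d ≈ 1.95 in

Direct runoff: 0.0, 2.6, 6.7, 9.8, 22.8, 28.4, 51.4, 61.3, 75.2, 46.7, 59.4, 27.4, 0.0 cfs; ΣQ_DR = 391.7 cfs.
V = ΣQ_DR · Δt = 391.7 × 3600 s = 1.410 × 10^6 ft³.
Over A = 0.311 mi², depth = V / A = 1.95 in.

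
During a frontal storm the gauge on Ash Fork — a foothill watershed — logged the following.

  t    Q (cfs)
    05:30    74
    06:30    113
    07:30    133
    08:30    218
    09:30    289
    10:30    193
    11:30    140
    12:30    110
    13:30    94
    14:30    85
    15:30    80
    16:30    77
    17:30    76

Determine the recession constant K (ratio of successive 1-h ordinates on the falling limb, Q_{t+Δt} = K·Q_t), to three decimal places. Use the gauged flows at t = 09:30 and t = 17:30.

Using the recession-limb readings at t = 09:30 and t = 17:30: Q falls from 289 to 76 cfs over 8 intervals.
K = (Q₂/Q₁)^(1/8) = (76/289)^(1/8) = 0.846.

K ≈ 0.846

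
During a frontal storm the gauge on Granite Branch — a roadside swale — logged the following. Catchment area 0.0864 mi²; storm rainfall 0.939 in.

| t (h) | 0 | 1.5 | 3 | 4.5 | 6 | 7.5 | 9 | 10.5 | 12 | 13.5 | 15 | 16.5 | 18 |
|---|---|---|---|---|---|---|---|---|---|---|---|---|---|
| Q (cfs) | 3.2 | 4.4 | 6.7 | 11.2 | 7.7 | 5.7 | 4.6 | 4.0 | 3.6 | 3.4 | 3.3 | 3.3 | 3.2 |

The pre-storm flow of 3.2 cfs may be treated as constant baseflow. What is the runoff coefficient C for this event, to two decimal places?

ΣQ_DR = 22.70 cfs; V = ΣQ_DR·Δt = 1.226 × 10^5 ft³.
Runoff depth d = V / A = 0.6107 in.
C = d / P = 0.6107 / 0.939 = 0.65.

C ≈ 0.65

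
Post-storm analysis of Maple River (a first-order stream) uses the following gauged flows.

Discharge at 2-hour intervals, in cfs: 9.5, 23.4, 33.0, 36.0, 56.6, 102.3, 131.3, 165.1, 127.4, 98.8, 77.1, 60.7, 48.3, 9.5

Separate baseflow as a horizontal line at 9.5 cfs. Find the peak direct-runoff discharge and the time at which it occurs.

Q_p = 155.6 cfs at t = 14 h

Subtracting baseflow gives direct-runoff ordinates: 0.0, 13.9, 23.5, 26.5, 47.1, 92.8, 121.8, 155.6, 117.9, 89.3, 67.6, 51.2, 38.8, 0.0 cfs.
The maximum is 155.6 cfs, occurring at the reading for t = 14 h.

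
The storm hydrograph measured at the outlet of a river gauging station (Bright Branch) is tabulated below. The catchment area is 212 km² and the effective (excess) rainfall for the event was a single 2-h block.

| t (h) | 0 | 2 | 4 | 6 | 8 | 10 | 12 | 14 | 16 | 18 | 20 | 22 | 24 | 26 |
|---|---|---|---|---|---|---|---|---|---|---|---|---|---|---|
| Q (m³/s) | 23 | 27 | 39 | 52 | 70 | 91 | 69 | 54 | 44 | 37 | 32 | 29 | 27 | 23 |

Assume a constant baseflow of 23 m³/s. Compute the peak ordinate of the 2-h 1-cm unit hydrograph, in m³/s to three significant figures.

Direct runoff: 0.0, 4.0, 16.0, 29.0, 47.0, 68.0, 46.0, 31.0, 21.0, 14.0, 9.0, 6.0, 4.0, 0.0 m³/s; ΣQ_DR = 295.0 m³/s, peak = 68.0 m³/s.
Runoff depth d = ΣQ_DR·Δt / A = 295.0 × 7200 / (212 km²) = 10.02 mm.
The 1-cm UH is the DRH scaled by (10 mm)/d, so U_p = 68.0 × 10/10.02 = 67.9 m³/s.

U_p ≈ 67.9 m³/s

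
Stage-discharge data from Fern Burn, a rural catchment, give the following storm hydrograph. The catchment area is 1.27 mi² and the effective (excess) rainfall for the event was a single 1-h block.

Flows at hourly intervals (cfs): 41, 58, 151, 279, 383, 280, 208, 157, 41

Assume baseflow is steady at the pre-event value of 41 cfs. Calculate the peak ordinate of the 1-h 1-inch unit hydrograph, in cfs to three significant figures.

Direct runoff: 0.0, 17.0, 110.0, 238.0, 342.0, 239.0, 167.0, 116.0, 0.0 cfs; ΣQ_DR = 1229 cfs, peak = 342.0 cfs.
Runoff depth d = ΣQ_DR·Δt / A = 1229 × 3600 / (1.27 mi²) = 1.500 in.
The 1-inch UH is the DRH scaled by (1 in)/d, so U_p = 342.0 × 1/1.500 = 228 cfs.

U_p ≈ 228 cfs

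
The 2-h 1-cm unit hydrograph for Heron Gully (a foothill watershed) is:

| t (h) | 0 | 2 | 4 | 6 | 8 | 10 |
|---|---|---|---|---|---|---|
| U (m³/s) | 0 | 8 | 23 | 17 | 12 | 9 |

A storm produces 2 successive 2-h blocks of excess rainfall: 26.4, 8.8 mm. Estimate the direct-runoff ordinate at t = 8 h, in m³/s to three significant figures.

Q ≈ 46.6 m³/s

By discrete convolution, Q_j = Σ (P_i / 10 mm) · U_{j−i}.
At t = 8 h (j=4): Q = (26.4/10)·12 + (8.8/10)·17 = 46.6 m³/s.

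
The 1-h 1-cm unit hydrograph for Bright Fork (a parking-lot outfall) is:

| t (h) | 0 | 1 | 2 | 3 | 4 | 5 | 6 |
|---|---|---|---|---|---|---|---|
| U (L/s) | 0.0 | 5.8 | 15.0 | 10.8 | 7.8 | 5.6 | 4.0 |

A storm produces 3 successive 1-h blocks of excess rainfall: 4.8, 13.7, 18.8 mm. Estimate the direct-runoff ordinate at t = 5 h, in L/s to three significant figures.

Q ≈ 33.7 L/s

By discrete convolution, Q_j = Σ (P_i / 10 mm) · U_{j−i}.
At t = 5 h (j=5): Q = (4.8/10)·5.6 + (13.7/10)·7.8 + (18.8/10)·10.8 = 33.7 L/s.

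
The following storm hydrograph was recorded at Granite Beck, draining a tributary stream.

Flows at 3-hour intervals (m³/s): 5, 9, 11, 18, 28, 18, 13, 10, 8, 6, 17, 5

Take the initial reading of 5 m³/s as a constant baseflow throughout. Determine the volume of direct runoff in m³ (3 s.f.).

V ≈ 9.50 × 10^5 m³

Direct-runoff ordinates (Q − Q_b): 0.0, 4.0, 6.0, 13.0, 23.0, 13.0, 8.0, 5.0, 3.0, 1.0, 12.0, 0.0 m³/s.
ΣQ_DR = 88.00 m³/s.
With Δt = 3 h = 10800 s, V = ΣQ_DR · Δt = 88.00 × 10800 = 9.50 × 10^5 m³.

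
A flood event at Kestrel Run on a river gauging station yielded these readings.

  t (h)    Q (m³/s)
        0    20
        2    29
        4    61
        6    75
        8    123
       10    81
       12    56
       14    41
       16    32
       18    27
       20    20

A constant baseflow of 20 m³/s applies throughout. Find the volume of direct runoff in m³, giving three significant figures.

Direct-runoff ordinates (Q − Q_b): 0.0, 9.0, 41.0, 55.0, 103.0, 61.0, 36.0, 21.0, 12.0, 7.0, 0.0 m³/s.
ΣQ_DR = 345.0 m³/s.
With Δt = 2 h = 7200 s, V = ΣQ_DR · Δt = 345.0 × 7200 = 2.48 × 10^6 m³.

V ≈ 2.48 × 10^6 m³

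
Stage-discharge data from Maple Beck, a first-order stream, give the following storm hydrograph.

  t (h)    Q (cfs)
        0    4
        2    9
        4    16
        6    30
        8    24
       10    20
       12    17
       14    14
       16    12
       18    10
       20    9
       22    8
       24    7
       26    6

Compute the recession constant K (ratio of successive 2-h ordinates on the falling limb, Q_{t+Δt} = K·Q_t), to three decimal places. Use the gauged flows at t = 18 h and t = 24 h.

K ≈ 0.888

Using the recession-limb readings at t = 18 h and t = 24 h: Q falls from 10 to 7 cfs over 3 intervals.
K = (Q₂/Q₁)^(1/3) = (7/10)^(1/3) = 0.888.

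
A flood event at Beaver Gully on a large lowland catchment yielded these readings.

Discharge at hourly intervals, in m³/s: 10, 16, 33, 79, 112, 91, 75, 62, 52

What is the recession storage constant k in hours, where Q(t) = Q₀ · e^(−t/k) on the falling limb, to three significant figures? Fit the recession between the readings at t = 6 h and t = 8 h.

k ≈ 5.46 h

On the falling limb, Q drops from 75 to 52 m³/s between t = 6 h and t = 8 h (Δt = 2 h).
k = −Δt / ln(Q₂/Q₁) = −2 / ln(52/75) = 5.46 h.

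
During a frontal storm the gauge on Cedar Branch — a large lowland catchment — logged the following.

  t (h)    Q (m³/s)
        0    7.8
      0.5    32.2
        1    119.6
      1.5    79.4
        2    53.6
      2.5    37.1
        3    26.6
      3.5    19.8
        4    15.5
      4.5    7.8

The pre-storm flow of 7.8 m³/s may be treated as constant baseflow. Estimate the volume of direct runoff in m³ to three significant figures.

Direct-runoff ordinates (Q − Q_b): 0.0, 24.4, 111.8, 71.6, 45.8, 29.3, 18.8, 12.0, 7.7, 0.0 m³/s.
ΣQ_DR = 321.4 m³/s.
With Δt = 0.5 h = 1800 s, V = ΣQ_DR · Δt = 321.4 × 1800 = 5.79 × 10^5 m³.

V ≈ 5.79 × 10^5 m³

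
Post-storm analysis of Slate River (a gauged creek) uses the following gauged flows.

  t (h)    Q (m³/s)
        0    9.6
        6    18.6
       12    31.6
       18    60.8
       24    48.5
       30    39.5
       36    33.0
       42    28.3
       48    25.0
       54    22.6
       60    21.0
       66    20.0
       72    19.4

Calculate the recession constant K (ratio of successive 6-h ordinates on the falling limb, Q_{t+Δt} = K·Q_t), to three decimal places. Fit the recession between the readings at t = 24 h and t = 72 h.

Using the recession-limb readings at t = 24 h and t = 72 h: Q falls from 48.5 to 19.4 m³/s over 8 intervals.
K = (Q₂/Q₁)^(1/8) = (19.4/48.5)^(1/8) = 0.892.

K ≈ 0.892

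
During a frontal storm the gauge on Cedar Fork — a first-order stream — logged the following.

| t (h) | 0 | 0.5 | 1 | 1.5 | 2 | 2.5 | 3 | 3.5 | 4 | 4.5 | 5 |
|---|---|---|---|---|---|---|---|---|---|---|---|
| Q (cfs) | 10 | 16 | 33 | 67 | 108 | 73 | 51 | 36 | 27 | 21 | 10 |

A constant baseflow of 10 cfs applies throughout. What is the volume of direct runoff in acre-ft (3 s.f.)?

V ≈ 14.1 acre-ft

Direct-runoff ordinates (Q − Q_b): 0.0, 6.0, 23.0, 57.0, 98.0, 63.0, 41.0, 26.0, 17.0, 11.0, 0.0 cfs.
ΣQ_DR = 342.0 cfs.
With Δt = 0.5 h = 1800 s, V = ΣQ_DR · Δt = 342.0 × 1800 = 6.16 × 10^5 ft³ = 14.1 acre-ft.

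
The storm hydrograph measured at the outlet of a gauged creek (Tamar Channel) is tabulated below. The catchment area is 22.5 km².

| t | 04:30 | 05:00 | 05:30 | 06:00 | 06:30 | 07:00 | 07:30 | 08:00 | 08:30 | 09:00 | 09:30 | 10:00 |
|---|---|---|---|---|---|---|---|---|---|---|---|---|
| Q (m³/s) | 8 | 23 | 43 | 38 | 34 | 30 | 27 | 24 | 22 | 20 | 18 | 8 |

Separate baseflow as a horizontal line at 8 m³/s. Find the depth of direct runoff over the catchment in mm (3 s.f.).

d ≈ 15.9 mm

Direct runoff: 0.0, 15.0, 35.0, 30.0, 26.0, 22.0, 19.0, 16.0, 14.0, 12.0, 10.0, 0.0 m³/s; ΣQ_DR = 199.0 m³/s.
V = ΣQ_DR · Δt = 199.0 × 1800 s = 3.582 × 10^5 m³.
Over A = 22.5 km², depth = V / A = 15.9 mm.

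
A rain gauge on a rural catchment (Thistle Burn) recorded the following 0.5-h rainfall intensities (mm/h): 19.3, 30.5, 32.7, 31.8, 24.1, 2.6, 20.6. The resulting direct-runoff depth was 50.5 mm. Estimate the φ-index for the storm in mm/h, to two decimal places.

φ ≈ 9.67 mm/h

Only the 6 blocks with intensity above φ contribute runoff: 19.3, 30.5, 32.7, 31.8, 24.1, 20.6 mm/h.
Σ(I−φ)·Δt = d  ⇒  (19.3+30.5+32.7+31.8+24.1+20.6 − 6φ)·0.5 = 50.5
φ = (159.0 − 50.5/0.5) / 6 = 9.67 mm/h.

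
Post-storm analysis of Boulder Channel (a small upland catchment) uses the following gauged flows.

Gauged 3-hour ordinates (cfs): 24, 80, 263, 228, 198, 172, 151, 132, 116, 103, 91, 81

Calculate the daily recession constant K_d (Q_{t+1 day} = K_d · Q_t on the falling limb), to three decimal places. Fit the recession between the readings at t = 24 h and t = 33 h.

Between t = 24 h and t = 33 h the flow falls from 116 to 81 cfs over 3×3 h = 9 h.
Per-interval ratio K = (81/116)^(1/3) = 0.8872; K_d = K^(24/3) = 0.384.

K_d ≈ 0.384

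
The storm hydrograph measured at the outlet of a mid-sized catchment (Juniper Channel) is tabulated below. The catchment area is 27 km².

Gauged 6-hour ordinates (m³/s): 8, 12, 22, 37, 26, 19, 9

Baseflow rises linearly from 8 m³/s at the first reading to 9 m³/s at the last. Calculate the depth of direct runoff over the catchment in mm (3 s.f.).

Direct runoff: 0.00, 3.83, 13.67, 28.50, 17.33, 10.17, 0.00 m³/s; ΣQ_DR = 73.50 m³/s.
V = ΣQ_DR · Δt = 73.50 × 21600 s = 1.588 × 10^6 m³.
Over A = 27 km², depth = V / A = 58.8 mm.

d ≈ 58.8 mm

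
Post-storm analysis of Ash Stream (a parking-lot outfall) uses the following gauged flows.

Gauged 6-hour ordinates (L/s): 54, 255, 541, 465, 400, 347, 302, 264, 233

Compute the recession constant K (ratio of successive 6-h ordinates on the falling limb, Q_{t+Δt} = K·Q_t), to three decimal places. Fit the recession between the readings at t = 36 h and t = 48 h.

Using the recession-limb readings at t = 36 h and t = 48 h: Q falls from 302 to 233 L/s over 2 intervals.
K = (Q₂/Q₁)^(1/2) = (233/302)^(1/2) = 0.878.

K ≈ 0.878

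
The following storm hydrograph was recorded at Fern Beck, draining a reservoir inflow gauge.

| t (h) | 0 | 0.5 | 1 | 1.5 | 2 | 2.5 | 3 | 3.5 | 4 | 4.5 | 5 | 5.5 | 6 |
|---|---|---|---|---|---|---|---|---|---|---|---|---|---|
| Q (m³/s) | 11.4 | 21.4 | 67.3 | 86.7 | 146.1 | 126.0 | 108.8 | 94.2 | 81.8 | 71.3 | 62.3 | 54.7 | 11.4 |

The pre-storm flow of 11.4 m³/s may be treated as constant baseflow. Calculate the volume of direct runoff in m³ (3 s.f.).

Direct-runoff ordinates (Q − Q_b): 0.0, 10.0, 55.9, 75.3, 134.7, 114.6, 97.4, 82.8, 70.4, 59.9, 50.9, 43.3, 0.0 m³/s.
ΣQ_DR = 795.2 m³/s.
With Δt = 0.5 h = 1800 s, V = ΣQ_DR · Δt = 795.2 × 1800 = 1.43 × 10^6 m³.

V ≈ 1.43 × 10^6 m³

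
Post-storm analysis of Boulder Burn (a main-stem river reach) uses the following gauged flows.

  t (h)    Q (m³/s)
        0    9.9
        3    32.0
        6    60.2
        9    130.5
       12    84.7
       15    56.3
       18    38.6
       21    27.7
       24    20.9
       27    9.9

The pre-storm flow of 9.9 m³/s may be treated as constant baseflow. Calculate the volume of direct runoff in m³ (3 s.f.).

V ≈ 4.01 × 10^6 m³

Direct-runoff ordinates (Q − Q_b): 0.0, 22.1, 50.3, 120.6, 74.8, 46.4, 28.7, 17.8, 11.0, 0.0 m³/s.
ΣQ_DR = 371.7 m³/s.
With Δt = 3 h = 10800 s, V = ΣQ_DR · Δt = 371.7 × 10800 = 4.01 × 10^6 m³.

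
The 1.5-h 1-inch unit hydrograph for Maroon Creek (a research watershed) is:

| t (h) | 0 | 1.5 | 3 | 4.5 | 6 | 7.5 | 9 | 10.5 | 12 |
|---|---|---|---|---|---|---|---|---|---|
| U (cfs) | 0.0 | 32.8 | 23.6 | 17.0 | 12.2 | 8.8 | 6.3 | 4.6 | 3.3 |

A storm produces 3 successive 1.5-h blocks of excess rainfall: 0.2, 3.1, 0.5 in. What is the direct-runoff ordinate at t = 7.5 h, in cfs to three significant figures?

Q ≈ 48.1 cfs

By discrete convolution, Q_j = Σ (P_i / 1 in) · U_{j−i}.
At t = 7.5 h (j=5): Q = (0.2/1)·8.8 + (3.1/1)·12.2 + (0.5/1)·17.0 = 48.1 cfs.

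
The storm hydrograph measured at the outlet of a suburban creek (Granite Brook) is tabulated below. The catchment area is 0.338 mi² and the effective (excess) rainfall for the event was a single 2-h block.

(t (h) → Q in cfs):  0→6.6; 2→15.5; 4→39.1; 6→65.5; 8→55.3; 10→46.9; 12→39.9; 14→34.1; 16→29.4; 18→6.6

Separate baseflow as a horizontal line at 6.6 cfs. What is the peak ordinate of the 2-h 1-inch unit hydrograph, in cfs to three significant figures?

U_p ≈ 23.5 cfs

Direct runoff: 0.0, 8.9, 32.5, 58.9, 48.7, 40.3, 33.3, 27.5, 22.8, 0.0 cfs; ΣQ_DR = 272.9 cfs, peak = 58.9 cfs.
Runoff depth d = ΣQ_DR·Δt / A = 272.9 × 7200 / (0.338 mi²) = 2.502 in.
The 1-inch UH is the DRH scaled by (1 in)/d, so U_p = 58.9 × 1/2.502 = 23.5 cfs.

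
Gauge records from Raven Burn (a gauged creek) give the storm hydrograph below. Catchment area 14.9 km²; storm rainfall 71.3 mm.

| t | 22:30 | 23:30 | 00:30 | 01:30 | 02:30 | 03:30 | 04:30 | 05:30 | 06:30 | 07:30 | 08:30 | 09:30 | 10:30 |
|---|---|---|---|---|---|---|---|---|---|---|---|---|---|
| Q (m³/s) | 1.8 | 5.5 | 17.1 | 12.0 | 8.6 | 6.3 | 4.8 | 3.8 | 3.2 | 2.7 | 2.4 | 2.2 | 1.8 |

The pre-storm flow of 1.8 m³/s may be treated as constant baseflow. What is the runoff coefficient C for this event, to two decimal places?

ΣQ_DR = 48.80 m³/s; V = ΣQ_DR·Δt = 1.757 × 10^5 m³.
Runoff depth d = V / A = 11.79 mm.
C = d / P = 11.79 / 71.3 = 0.17.

C ≈ 0.17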